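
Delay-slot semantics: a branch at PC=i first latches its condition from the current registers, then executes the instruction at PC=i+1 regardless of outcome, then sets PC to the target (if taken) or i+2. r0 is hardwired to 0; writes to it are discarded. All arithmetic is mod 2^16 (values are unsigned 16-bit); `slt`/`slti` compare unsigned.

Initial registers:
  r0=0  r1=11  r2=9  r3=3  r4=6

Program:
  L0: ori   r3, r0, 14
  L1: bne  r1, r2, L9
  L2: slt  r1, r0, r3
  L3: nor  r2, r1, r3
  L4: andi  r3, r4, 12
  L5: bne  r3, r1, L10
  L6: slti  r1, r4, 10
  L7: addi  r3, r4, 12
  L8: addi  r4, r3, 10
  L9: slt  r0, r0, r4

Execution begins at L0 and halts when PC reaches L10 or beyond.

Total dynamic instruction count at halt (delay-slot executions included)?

PC=0  ori   r3, r0, 14       | r0=0 r1=11 r2=9 r3=14 r4=6
PC=1  bne  r1, r2, L9        | r0=0 r1=11 r2=9 r3=14 r4=6  [TAKEN]
PC=2  slt  r1, r0, r3        | r0=0 r1=1 r2=9 r3=14 r4=6
PC=9  slt  r0, r0, r4        | r0=0 r1=1 r2=9 r3=14 r4=6

4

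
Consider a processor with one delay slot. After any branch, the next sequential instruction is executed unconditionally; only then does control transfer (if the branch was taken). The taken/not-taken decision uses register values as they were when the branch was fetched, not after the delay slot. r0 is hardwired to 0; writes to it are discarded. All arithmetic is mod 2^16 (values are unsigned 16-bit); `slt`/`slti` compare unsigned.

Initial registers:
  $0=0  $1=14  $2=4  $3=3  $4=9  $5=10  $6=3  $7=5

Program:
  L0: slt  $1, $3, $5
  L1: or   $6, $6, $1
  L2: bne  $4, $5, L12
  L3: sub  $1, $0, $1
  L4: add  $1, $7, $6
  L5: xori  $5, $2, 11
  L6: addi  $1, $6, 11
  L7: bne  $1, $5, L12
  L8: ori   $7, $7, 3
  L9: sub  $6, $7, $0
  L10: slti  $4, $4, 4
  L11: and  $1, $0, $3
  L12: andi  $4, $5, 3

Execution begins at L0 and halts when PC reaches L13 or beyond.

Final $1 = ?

65535

PC=0  slt  $1, $3, $5        | $0=0 $1=1 $2=4 $3=3 $4=9 $5=10 $6=3 $7=5
PC=1  or   $6, $6, $1        | $0=0 $1=1 $2=4 $3=3 $4=9 $5=10 $6=3 $7=5
PC=2  bne  $4, $5, L12       | $0=0 $1=1 $2=4 $3=3 $4=9 $5=10 $6=3 $7=5  [TAKEN]
PC=3  sub  $1, $0, $1        | $0=0 $1=65535 $2=4 $3=3 $4=9 $5=10 $6=3 $7=5
PC=12 andi  $4, $5, 3        | $0=0 $1=65535 $2=4 $3=3 $4=2 $5=10 $6=3 $7=5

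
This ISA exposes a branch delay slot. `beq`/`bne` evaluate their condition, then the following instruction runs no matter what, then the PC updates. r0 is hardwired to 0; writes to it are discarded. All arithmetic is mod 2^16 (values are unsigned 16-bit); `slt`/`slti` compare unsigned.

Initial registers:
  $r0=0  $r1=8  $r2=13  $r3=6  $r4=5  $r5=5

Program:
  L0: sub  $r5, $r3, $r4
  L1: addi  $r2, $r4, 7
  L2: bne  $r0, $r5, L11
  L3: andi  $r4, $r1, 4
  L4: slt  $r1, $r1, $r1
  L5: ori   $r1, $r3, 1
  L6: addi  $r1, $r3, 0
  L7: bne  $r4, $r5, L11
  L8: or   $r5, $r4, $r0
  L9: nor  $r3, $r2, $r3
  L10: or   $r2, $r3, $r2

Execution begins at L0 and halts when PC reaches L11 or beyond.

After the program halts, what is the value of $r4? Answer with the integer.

PC=0  sub  $r5, $r3, $r4     | $r0=0 $r1=8 $r2=13 $r3=6 $r4=5 $r5=1
PC=1  addi  $r2, $r4, 7      | $r0=0 $r1=8 $r2=12 $r3=6 $r4=5 $r5=1
PC=2  bne  $r0, $r5, L11     | $r0=0 $r1=8 $r2=12 $r3=6 $r4=5 $r5=1  [TAKEN]
PC=3  andi  $r4, $r1, 4      | $r0=0 $r1=8 $r2=12 $r3=6 $r4=0 $r5=1

0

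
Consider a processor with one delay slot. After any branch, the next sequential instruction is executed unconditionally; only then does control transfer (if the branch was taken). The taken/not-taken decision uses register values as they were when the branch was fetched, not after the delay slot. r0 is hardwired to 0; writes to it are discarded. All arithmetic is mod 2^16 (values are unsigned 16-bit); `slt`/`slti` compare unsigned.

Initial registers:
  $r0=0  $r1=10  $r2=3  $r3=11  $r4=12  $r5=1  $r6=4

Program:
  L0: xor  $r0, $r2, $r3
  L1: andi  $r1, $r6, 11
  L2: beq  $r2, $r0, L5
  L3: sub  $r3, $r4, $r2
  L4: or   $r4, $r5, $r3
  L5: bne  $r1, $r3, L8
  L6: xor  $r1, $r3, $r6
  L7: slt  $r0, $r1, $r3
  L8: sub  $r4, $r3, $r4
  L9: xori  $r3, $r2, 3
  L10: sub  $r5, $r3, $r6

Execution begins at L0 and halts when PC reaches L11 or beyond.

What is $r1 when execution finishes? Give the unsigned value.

13

  step pc=0: xor  $r0, $r2, $r3  regs=(0,10,3,11,12,1,4)
  step pc=1: andi  $r1, $r6, 11  regs=(0,0,3,11,12,1,4)
  step pc=2: beq  $r2, $r0, L5  cond=F  regs=(0,0,3,11,12,1,4)
  step pc=3: sub  $r3, $r4, $r2  regs=(0,0,3,9,12,1,4)
  step pc=4: or   $r4, $r5, $r3  regs=(0,0,3,9,9,1,4)
  step pc=5: bne  $r1, $r3, L8  cond=T  regs=(0,0,3,9,9,1,4)
  step pc=6: xor  $r1, $r3, $r6  regs=(0,13,3,9,9,1,4)
  step pc=8: sub  $r4, $r3, $r4  regs=(0,13,3,9,0,1,4)
  step pc=9: xori  $r3, $r2, 3  regs=(0,13,3,0,0,1,4)
  step pc=10: sub  $r5, $r3, $r6  regs=(0,13,3,0,0,65532,4)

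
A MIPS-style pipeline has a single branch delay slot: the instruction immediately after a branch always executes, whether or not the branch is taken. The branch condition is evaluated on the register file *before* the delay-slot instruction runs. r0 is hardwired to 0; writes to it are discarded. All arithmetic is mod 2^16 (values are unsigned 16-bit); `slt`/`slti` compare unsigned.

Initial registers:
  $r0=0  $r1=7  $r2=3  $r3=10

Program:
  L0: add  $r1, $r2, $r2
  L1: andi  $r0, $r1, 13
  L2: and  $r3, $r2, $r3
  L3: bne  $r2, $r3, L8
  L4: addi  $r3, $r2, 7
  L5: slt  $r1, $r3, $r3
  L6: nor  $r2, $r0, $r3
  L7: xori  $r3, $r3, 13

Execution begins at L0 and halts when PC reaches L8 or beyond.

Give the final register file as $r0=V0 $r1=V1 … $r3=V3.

$r0=0 $r1=6 $r2=3 $r3=10

PC=0  add  $r1, $r2, $r2     | $r0=0 $r1=6 $r2=3 $r3=10
PC=1  andi  $r0, $r1, 13     | $r0=0 $r1=6 $r2=3 $r3=10
PC=2  and  $r3, $r2, $r3     | $r0=0 $r1=6 $r2=3 $r3=2
PC=3  bne  $r2, $r3, L8      | $r0=0 $r1=6 $r2=3 $r3=2  [TAKEN]
PC=4  addi  $r3, $r2, 7      | $r0=0 $r1=6 $r2=3 $r3=10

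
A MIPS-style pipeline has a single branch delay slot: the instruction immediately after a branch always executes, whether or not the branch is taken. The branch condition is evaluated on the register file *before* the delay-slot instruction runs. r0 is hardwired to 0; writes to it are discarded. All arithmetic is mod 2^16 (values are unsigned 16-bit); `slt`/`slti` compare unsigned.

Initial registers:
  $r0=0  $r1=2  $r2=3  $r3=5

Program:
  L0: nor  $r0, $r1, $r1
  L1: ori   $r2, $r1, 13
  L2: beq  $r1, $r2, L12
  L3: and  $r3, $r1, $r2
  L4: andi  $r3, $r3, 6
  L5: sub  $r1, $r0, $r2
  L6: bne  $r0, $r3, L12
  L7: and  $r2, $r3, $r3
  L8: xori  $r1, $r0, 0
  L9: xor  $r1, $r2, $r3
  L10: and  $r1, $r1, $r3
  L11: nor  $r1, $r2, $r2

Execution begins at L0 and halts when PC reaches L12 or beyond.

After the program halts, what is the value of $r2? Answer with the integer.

PC=0  nor  $r0, $r1, $r1     | $r0=0 $r1=2 $r2=3 $r3=5
PC=1  ori   $r2, $r1, 13     | $r0=0 $r1=2 $r2=15 $r3=5
PC=2  beq  $r1, $r2, L12     | $r0=0 $r1=2 $r2=15 $r3=5  [not taken]
PC=3  and  $r3, $r1, $r2     | $r0=0 $r1=2 $r2=15 $r3=2
PC=4  andi  $r3, $r3, 6      | $r0=0 $r1=2 $r2=15 $r3=2
PC=5  sub  $r1, $r0, $r2     | $r0=0 $r1=65521 $r2=15 $r3=2
PC=6  bne  $r0, $r3, L12     | $r0=0 $r1=65521 $r2=15 $r3=2  [TAKEN]
PC=7  and  $r2, $r3, $r3     | $r0=0 $r1=65521 $r2=2 $r3=2

2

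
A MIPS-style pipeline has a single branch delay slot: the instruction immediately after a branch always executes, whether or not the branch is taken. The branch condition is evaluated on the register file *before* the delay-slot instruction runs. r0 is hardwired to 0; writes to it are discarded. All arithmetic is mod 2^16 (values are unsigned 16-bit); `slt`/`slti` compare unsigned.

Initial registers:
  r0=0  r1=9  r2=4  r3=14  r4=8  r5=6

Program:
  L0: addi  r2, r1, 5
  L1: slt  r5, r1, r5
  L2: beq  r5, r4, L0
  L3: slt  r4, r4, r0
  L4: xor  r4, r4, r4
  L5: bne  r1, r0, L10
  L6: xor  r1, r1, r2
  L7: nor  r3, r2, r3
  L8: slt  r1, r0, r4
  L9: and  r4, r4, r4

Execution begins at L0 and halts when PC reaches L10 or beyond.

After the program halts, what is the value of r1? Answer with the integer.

7

[0] addi  r2, r1, 5  →  {r0:0, r1:9, r2:14, r3:14, r4:8, r5:6}
[1] slt  r5, r1, r5  →  {r0:0, r1:9, r2:14, r3:14, r4:8, r5:0}
[2] beq  r5, r4, L0  →  {r0:0, r1:9, r2:14, r3:14, r4:8, r5:0}  ⟨branch fallthrough⟩
[3] slt  r4, r4, r0  →  {r0:0, r1:9, r2:14, r3:14, r4:0, r5:0}
[4] xor  r4, r4, r4  →  {r0:0, r1:9, r2:14, r3:14, r4:0, r5:0}
[5] bne  r1, r0, L10  →  {r0:0, r1:9, r2:14, r3:14, r4:0, r5:0}  ⟨branch taken⟩
[6] xor  r1, r1, r2  →  {r0:0, r1:7, r2:14, r3:14, r4:0, r5:0}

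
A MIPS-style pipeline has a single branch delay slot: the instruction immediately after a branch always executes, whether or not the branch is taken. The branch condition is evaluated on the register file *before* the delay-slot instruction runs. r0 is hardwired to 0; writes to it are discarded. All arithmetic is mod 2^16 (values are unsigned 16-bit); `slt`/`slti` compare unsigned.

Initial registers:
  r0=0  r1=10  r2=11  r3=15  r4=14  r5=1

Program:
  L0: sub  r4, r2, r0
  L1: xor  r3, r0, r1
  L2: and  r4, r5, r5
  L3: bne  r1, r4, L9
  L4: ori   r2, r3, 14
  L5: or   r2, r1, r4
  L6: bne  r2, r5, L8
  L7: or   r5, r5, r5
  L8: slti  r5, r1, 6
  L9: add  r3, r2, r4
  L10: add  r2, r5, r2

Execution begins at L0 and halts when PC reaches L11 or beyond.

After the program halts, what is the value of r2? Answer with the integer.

15

#0 sub  r4, r2, r0 ; 0/10/11/15/11/1
#1 xor  r3, r0, r1 ; 0/10/11/10/11/1
#2 and  r4, r5, r5 ; 0/10/11/10/1/1
#3 bne  r1, r4, L9 ; 0/10/11/10/1/1 ; →target
#4 ori   r2, r3, 14 ; 0/10/14/10/1/1
#9 add  r3, r2, r4 ; 0/10/14/15/1/1
#10 add  r2, r5, r2 ; 0/10/15/15/1/1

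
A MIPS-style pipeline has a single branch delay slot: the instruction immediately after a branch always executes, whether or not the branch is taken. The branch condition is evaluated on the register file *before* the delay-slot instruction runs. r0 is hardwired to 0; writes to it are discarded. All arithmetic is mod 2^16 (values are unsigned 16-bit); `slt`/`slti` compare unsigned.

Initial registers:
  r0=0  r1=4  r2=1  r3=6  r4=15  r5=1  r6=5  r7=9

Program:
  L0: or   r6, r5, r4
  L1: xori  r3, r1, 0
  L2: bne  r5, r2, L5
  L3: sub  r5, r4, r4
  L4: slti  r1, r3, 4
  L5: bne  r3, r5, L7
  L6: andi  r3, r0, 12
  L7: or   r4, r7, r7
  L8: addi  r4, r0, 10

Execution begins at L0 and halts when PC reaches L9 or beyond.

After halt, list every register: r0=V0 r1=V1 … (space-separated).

r0=0 r1=0 r2=1 r3=0 r4=10 r5=0 r6=15 r7=9

PC=0  or   r6, r5, r4        | r0=0 r1=4 r2=1 r3=6 r4=15 r5=1 r6=15 r7=9
PC=1  xori  r3, r1, 0        | r0=0 r1=4 r2=1 r3=4 r4=15 r5=1 r6=15 r7=9
PC=2  bne  r5, r2, L5        | r0=0 r1=4 r2=1 r3=4 r4=15 r5=1 r6=15 r7=9  [not taken]
PC=3  sub  r5, r4, r4        | r0=0 r1=4 r2=1 r3=4 r4=15 r5=0 r6=15 r7=9
PC=4  slti  r1, r3, 4        | r0=0 r1=0 r2=1 r3=4 r4=15 r5=0 r6=15 r7=9
PC=5  bne  r3, r5, L7        | r0=0 r1=0 r2=1 r3=4 r4=15 r5=0 r6=15 r7=9  [TAKEN]
PC=6  andi  r3, r0, 12       | r0=0 r1=0 r2=1 r3=0 r4=15 r5=0 r6=15 r7=9
PC=7  or   r4, r7, r7        | r0=0 r1=0 r2=1 r3=0 r4=9 r5=0 r6=15 r7=9
PC=8  addi  r4, r0, 10       | r0=0 r1=0 r2=1 r3=0 r4=10 r5=0 r6=15 r7=9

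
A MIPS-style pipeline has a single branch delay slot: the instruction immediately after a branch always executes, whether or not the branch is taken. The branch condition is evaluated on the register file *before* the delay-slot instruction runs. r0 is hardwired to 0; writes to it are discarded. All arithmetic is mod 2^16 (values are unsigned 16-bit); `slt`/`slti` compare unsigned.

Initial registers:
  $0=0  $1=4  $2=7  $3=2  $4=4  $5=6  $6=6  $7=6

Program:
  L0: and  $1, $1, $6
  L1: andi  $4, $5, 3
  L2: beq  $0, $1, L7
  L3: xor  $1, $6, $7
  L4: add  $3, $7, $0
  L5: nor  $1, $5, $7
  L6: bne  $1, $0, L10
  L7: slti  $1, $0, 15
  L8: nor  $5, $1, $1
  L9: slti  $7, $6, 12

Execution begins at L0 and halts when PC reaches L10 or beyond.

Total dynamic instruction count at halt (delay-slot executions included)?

8

#0 and  $1, $1, $6 ; 0/4/7/2/4/6/6/6
#1 andi  $4, $5, 3 ; 0/4/7/2/2/6/6/6
#2 beq  $0, $1, L7 ; 0/4/7/2/2/6/6/6 ; →fallthru
#3 xor  $1, $6, $7 ; 0/0/7/2/2/6/6/6
#4 add  $3, $7, $0 ; 0/0/7/6/2/6/6/6
#5 nor  $1, $5, $7 ; 0/65529/7/6/2/6/6/6
#6 bne  $1, $0, L10 ; 0/65529/7/6/2/6/6/6 ; →target
#7 slti  $1, $0, 15 ; 0/1/7/6/2/6/6/6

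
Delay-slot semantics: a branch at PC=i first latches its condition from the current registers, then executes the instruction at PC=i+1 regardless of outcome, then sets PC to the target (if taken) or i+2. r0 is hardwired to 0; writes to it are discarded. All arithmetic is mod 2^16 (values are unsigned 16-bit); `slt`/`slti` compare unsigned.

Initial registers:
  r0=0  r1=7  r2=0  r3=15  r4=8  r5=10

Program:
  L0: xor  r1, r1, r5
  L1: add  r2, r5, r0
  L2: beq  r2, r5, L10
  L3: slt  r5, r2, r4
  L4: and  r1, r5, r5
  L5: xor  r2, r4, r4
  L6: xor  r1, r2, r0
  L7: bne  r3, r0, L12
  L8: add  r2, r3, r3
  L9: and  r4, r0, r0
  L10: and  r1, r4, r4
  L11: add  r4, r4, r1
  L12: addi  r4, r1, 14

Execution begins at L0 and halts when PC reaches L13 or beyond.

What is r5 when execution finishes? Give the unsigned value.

PC=0  xor  r1, r1, r5        | r0=0 r1=13 r2=0 r3=15 r4=8 r5=10
PC=1  add  r2, r5, r0        | r0=0 r1=13 r2=10 r3=15 r4=8 r5=10
PC=2  beq  r2, r5, L10       | r0=0 r1=13 r2=10 r3=15 r4=8 r5=10  [TAKEN]
PC=3  slt  r5, r2, r4        | r0=0 r1=13 r2=10 r3=15 r4=8 r5=0
PC=10 and  r1, r4, r4        | r0=0 r1=8 r2=10 r3=15 r4=8 r5=0
PC=11 add  r4, r4, r1        | r0=0 r1=8 r2=10 r3=15 r4=16 r5=0
PC=12 addi  r4, r1, 14       | r0=0 r1=8 r2=10 r3=15 r4=22 r5=0

0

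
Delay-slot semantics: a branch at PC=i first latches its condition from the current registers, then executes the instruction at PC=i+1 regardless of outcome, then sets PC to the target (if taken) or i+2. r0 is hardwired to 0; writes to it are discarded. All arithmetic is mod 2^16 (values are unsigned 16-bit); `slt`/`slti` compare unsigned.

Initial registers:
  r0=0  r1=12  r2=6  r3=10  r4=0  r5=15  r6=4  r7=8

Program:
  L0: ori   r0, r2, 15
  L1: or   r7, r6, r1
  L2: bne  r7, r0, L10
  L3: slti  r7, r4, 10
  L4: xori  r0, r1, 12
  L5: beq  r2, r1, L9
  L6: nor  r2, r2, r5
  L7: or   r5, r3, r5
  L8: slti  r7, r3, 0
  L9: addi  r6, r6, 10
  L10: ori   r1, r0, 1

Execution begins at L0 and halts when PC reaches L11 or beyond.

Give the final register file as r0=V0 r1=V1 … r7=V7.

r0=0 r1=1 r2=6 r3=10 r4=0 r5=15 r6=4 r7=1

PC=0  ori   r0, r2, 15       | r0=0 r1=12 r2=6 r3=10 r4=0 r5=15 r6=4 r7=8
PC=1  or   r7, r6, r1        | r0=0 r1=12 r2=6 r3=10 r4=0 r5=15 r6=4 r7=12
PC=2  bne  r7, r0, L10       | r0=0 r1=12 r2=6 r3=10 r4=0 r5=15 r6=4 r7=12  [TAKEN]
PC=3  slti  r7, r4, 10       | r0=0 r1=12 r2=6 r3=10 r4=0 r5=15 r6=4 r7=1
PC=10 ori   r1, r0, 1        | r0=0 r1=1 r2=6 r3=10 r4=0 r5=15 r6=4 r7=1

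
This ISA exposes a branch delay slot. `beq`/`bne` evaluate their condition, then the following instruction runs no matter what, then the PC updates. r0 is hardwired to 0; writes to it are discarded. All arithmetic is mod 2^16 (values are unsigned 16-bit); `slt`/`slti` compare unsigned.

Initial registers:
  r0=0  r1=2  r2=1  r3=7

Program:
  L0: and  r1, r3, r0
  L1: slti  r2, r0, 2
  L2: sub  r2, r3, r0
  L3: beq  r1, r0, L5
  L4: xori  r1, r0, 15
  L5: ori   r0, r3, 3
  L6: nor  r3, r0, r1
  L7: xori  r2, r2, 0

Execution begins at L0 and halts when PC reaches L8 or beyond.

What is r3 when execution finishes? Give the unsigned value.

PC=0  and  r1, r3, r0        | r0=0 r1=0 r2=1 r3=7
PC=1  slti  r2, r0, 2        | r0=0 r1=0 r2=1 r3=7
PC=2  sub  r2, r3, r0        | r0=0 r1=0 r2=7 r3=7
PC=3  beq  r1, r0, L5        | r0=0 r1=0 r2=7 r3=7  [TAKEN]
PC=4  xori  r1, r0, 15       | r0=0 r1=15 r2=7 r3=7
PC=5  ori   r0, r3, 3        | r0=0 r1=15 r2=7 r3=7
PC=6  nor  r3, r0, r1        | r0=0 r1=15 r2=7 r3=65520
PC=7  xori  r2, r2, 0        | r0=0 r1=15 r2=7 r3=65520

65520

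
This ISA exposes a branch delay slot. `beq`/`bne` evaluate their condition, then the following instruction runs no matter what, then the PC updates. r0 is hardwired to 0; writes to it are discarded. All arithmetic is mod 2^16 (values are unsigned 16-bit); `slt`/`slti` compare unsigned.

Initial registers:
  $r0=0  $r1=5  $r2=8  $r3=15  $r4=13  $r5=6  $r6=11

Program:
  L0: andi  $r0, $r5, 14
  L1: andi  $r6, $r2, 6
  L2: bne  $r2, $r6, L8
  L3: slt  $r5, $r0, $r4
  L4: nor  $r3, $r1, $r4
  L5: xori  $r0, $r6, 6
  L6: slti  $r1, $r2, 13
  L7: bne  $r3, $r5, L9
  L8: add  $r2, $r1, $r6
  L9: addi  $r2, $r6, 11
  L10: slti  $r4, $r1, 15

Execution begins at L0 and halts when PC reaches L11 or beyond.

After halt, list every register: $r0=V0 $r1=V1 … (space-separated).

  step pc=0: andi  $r0, $r5, 14  regs=(0,5,8,15,13,6,11)
  step pc=1: andi  $r6, $r2, 6  regs=(0,5,8,15,13,6,0)
  step pc=2: bne  $r2, $r6, L8  cond=T  regs=(0,5,8,15,13,6,0)
  step pc=3: slt  $r5, $r0, $r4  regs=(0,5,8,15,13,1,0)
  step pc=8: add  $r2, $r1, $r6  regs=(0,5,5,15,13,1,0)
  step pc=9: addi  $r2, $r6, 11  regs=(0,5,11,15,13,1,0)
  step pc=10: slti  $r4, $r1, 15  regs=(0,5,11,15,1,1,0)

$r0=0 $r1=5 $r2=11 $r3=15 $r4=1 $r5=1 $r6=0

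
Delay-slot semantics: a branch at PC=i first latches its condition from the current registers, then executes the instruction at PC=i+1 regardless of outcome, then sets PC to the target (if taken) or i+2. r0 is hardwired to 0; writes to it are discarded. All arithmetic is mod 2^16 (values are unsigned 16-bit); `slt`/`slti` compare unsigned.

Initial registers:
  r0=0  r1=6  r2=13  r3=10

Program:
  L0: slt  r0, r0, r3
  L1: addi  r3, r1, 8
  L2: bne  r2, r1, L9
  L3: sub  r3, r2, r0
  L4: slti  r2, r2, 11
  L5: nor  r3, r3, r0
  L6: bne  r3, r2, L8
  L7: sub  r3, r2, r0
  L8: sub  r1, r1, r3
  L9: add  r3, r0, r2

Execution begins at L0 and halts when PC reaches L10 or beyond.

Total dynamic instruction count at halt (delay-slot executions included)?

PC=0  slt  r0, r0, r3        | r0=0 r1=6 r2=13 r3=10
PC=1  addi  r3, r1, 8        | r0=0 r1=6 r2=13 r3=14
PC=2  bne  r2, r1, L9        | r0=0 r1=6 r2=13 r3=14  [TAKEN]
PC=3  sub  r3, r2, r0        | r0=0 r1=6 r2=13 r3=13
PC=9  add  r3, r0, r2        | r0=0 r1=6 r2=13 r3=13

5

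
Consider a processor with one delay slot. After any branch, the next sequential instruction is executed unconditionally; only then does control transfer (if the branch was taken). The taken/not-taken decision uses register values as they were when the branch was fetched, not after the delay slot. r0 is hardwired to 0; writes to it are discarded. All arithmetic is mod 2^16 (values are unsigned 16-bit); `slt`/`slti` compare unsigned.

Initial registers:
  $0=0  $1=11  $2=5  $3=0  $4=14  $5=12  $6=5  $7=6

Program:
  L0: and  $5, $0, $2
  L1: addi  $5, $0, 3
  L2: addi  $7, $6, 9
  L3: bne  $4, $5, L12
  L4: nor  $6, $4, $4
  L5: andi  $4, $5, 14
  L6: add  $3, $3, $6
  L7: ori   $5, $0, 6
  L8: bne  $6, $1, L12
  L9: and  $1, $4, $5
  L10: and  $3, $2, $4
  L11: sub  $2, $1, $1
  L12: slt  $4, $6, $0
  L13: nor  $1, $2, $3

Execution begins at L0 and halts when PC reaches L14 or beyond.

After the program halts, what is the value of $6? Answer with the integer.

  step pc=0: and  $5, $0, $2  regs=(0,11,5,0,14,0,5,6)
  step pc=1: addi  $5, $0, 3  regs=(0,11,5,0,14,3,5,6)
  step pc=2: addi  $7, $6, 9  regs=(0,11,5,0,14,3,5,14)
  step pc=3: bne  $4, $5, L12  cond=T  regs=(0,11,5,0,14,3,5,14)
  step pc=4: nor  $6, $4, $4  regs=(0,11,5,0,14,3,65521,14)
  step pc=12: slt  $4, $6, $0  regs=(0,11,5,0,0,3,65521,14)
  step pc=13: nor  $1, $2, $3  regs=(0,65530,5,0,0,3,65521,14)

65521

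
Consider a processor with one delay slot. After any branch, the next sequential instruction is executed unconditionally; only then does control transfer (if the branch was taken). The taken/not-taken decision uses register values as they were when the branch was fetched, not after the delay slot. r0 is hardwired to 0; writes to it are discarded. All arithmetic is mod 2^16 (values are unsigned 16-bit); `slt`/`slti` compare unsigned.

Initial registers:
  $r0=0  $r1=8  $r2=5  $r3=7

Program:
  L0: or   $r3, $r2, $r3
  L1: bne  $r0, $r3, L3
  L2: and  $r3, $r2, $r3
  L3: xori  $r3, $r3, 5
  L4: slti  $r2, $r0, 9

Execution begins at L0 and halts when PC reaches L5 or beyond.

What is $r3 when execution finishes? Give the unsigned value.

0

#0 or   $r3, $r2, $r3 ; 0/8/5/7
#1 bne  $r0, $r3, L3 ; 0/8/5/7 ; →target
#2 and  $r3, $r2, $r3 ; 0/8/5/5
#3 xori  $r3, $r3, 5 ; 0/8/5/0
#4 slti  $r2, $r0, 9 ; 0/8/1/0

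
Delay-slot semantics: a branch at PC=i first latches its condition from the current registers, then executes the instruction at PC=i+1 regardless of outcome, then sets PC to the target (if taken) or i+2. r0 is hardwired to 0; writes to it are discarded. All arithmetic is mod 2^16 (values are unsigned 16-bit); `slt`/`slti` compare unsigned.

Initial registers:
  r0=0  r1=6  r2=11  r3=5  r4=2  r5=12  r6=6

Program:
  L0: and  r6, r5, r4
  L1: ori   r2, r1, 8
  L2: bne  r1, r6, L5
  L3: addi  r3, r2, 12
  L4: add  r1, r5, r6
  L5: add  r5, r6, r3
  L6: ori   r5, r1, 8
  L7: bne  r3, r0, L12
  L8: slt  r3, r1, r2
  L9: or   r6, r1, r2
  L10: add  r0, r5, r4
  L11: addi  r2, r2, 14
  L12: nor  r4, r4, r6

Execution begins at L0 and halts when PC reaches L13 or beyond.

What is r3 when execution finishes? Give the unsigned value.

[0] and  r6, r5, r4  →  {r0:0, r1:6, r2:11, r3:5, r4:2, r5:12, r6:0}
[1] ori   r2, r1, 8  →  {r0:0, r1:6, r2:14, r3:5, r4:2, r5:12, r6:0}
[2] bne  r1, r6, L5  →  {r0:0, r1:6, r2:14, r3:5, r4:2, r5:12, r6:0}  ⟨branch taken⟩
[3] addi  r3, r2, 12  →  {r0:0, r1:6, r2:14, r3:26, r4:2, r5:12, r6:0}
[5] add  r5, r6, r3  →  {r0:0, r1:6, r2:14, r3:26, r4:2, r5:26, r6:0}
[6] ori   r5, r1, 8  →  {r0:0, r1:6, r2:14, r3:26, r4:2, r5:14, r6:0}
[7] bne  r3, r0, L12  →  {r0:0, r1:6, r2:14, r3:26, r4:2, r5:14, r6:0}  ⟨branch taken⟩
[8] slt  r3, r1, r2  →  {r0:0, r1:6, r2:14, r3:1, r4:2, r5:14, r6:0}
[12] nor  r4, r4, r6  →  {r0:0, r1:6, r2:14, r3:1, r4:65533, r5:14, r6:0}

1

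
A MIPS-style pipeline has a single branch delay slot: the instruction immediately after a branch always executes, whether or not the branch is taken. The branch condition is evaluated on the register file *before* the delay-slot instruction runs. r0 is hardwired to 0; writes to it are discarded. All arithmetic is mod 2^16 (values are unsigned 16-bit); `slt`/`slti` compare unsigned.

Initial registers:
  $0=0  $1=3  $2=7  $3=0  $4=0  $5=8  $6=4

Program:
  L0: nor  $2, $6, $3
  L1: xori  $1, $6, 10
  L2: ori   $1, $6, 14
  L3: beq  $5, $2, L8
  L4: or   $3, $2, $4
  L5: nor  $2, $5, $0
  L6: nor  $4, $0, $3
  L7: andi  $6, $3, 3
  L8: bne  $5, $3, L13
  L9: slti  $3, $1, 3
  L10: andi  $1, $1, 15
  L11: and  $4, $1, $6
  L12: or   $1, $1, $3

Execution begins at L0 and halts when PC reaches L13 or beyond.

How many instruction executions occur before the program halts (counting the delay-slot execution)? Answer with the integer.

[0] nor  $2, $6, $3  →  {$0:0, $1:3, $2:65531, $3:0, $4:0, $5:8, $6:4}
[1] xori  $1, $6, 10  →  {$0:0, $1:14, $2:65531, $3:0, $4:0, $5:8, $6:4}
[2] ori   $1, $6, 14  →  {$0:0, $1:14, $2:65531, $3:0, $4:0, $5:8, $6:4}
[3] beq  $5, $2, L8  →  {$0:0, $1:14, $2:65531, $3:0, $4:0, $5:8, $6:4}  ⟨branch fallthrough⟩
[4] or   $3, $2, $4  →  {$0:0, $1:14, $2:65531, $3:65531, $4:0, $5:8, $6:4}
[5] nor  $2, $5, $0  →  {$0:0, $1:14, $2:65527, $3:65531, $4:0, $5:8, $6:4}
[6] nor  $4, $0, $3  →  {$0:0, $1:14, $2:65527, $3:65531, $4:4, $5:8, $6:4}
[7] andi  $6, $3, 3  →  {$0:0, $1:14, $2:65527, $3:65531, $4:4, $5:8, $6:3}
[8] bne  $5, $3, L13  →  {$0:0, $1:14, $2:65527, $3:65531, $4:4, $5:8, $6:3}  ⟨branch taken⟩
[9] slti  $3, $1, 3  →  {$0:0, $1:14, $2:65527, $3:0, $4:4, $5:8, $6:3}

10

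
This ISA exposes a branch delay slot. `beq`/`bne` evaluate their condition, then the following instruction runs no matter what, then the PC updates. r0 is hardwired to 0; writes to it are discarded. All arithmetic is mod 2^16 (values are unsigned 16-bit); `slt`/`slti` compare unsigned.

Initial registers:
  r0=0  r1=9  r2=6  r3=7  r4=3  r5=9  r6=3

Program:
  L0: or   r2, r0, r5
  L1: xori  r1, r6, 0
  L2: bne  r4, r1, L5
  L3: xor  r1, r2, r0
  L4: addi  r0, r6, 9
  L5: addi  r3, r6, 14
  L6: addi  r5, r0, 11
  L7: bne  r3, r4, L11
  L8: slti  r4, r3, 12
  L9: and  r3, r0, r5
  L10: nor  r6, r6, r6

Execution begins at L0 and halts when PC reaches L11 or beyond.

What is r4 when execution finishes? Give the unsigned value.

PC=0  or   r2, r0, r5        | r0=0 r1=9 r2=9 r3=7 r4=3 r5=9 r6=3
PC=1  xori  r1, r6, 0        | r0=0 r1=3 r2=9 r3=7 r4=3 r5=9 r6=3
PC=2  bne  r4, r1, L5        | r0=0 r1=3 r2=9 r3=7 r4=3 r5=9 r6=3  [not taken]
PC=3  xor  r1, r2, r0        | r0=0 r1=9 r2=9 r3=7 r4=3 r5=9 r6=3
PC=4  addi  r0, r6, 9        | r0=0 r1=9 r2=9 r3=7 r4=3 r5=9 r6=3
PC=5  addi  r3, r6, 14       | r0=0 r1=9 r2=9 r3=17 r4=3 r5=9 r6=3
PC=6  addi  r5, r0, 11       | r0=0 r1=9 r2=9 r3=17 r4=3 r5=11 r6=3
PC=7  bne  r3, r4, L11       | r0=0 r1=9 r2=9 r3=17 r4=3 r5=11 r6=3  [TAKEN]
PC=8  slti  r4, r3, 12       | r0=0 r1=9 r2=9 r3=17 r4=0 r5=11 r6=3

0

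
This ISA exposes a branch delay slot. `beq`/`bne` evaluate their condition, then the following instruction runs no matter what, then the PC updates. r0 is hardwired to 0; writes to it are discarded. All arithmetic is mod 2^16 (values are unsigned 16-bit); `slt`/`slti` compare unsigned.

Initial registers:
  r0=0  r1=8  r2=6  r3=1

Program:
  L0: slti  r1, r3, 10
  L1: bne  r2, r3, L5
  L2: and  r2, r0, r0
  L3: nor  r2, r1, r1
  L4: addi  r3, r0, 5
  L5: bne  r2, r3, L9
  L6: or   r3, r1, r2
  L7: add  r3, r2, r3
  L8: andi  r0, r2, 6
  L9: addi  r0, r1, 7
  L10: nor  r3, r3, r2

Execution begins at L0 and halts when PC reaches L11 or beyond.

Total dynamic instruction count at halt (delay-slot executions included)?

7

[0] slti  r1, r3, 10  →  {r0:0, r1:1, r2:6, r3:1}
[1] bne  r2, r3, L5  →  {r0:0, r1:1, r2:6, r3:1}  ⟨branch taken⟩
[2] and  r2, r0, r0  →  {r0:0, r1:1, r2:0, r3:1}
[5] bne  r2, r3, L9  →  {r0:0, r1:1, r2:0, r3:1}  ⟨branch taken⟩
[6] or   r3, r1, r2  →  {r0:0, r1:1, r2:0, r3:1}
[9] addi  r0, r1, 7  →  {r0:0, r1:1, r2:0, r3:1}
[10] nor  r3, r3, r2  →  {r0:0, r1:1, r2:0, r3:65534}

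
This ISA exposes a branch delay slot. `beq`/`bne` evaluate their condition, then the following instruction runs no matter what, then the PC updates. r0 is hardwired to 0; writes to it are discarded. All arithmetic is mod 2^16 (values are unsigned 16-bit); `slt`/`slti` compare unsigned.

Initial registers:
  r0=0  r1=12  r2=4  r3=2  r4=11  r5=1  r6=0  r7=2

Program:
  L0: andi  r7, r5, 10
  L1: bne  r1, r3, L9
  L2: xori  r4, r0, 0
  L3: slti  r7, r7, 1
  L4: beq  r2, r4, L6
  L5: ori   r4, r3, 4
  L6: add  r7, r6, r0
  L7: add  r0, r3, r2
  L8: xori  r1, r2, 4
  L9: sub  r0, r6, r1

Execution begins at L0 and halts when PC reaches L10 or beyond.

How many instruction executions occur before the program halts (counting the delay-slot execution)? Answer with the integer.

PC=0  andi  r7, r5, 10       | r0=0 r1=12 r2=4 r3=2 r4=11 r5=1 r6=0 r7=0
PC=1  bne  r1, r3, L9        | r0=0 r1=12 r2=4 r3=2 r4=11 r5=1 r6=0 r7=0  [TAKEN]
PC=2  xori  r4, r0, 0        | r0=0 r1=12 r2=4 r3=2 r4=0 r5=1 r6=0 r7=0
PC=9  sub  r0, r6, r1        | r0=0 r1=12 r2=4 r3=2 r4=0 r5=1 r6=0 r7=0

4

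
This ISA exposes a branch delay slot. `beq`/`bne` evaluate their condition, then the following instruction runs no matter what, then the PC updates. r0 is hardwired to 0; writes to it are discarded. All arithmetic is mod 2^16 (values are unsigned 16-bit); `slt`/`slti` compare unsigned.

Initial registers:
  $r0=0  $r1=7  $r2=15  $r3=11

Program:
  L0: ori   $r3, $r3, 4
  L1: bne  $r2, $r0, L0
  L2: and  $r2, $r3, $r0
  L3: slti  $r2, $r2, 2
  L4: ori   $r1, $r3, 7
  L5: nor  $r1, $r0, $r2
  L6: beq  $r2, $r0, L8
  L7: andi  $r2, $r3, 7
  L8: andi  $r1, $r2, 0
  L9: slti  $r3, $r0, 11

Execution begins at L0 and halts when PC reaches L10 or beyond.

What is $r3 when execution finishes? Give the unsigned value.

#0 ori   $r3, $r3, 4 ; 0/7/15/15
#1 bne  $r2, $r0, L0 ; 0/7/15/15 ; →target
#2 and  $r2, $r3, $r0 ; 0/7/0/15
#0 ori   $r3, $r3, 4 ; 0/7/0/15
#1 bne  $r2, $r0, L0 ; 0/7/0/15 ; →fallthru
#2 and  $r2, $r3, $r0 ; 0/7/0/15
#3 slti  $r2, $r2, 2 ; 0/7/1/15
#4 ori   $r1, $r3, 7 ; 0/15/1/15
#5 nor  $r1, $r0, $r2 ; 0/65534/1/15
#6 beq  $r2, $r0, L8 ; 0/65534/1/15 ; →fallthru
#7 andi  $r2, $r3, 7 ; 0/65534/7/15
#8 andi  $r1, $r2, 0 ; 0/0/7/15
#9 slti  $r3, $r0, 11 ; 0/0/7/1

1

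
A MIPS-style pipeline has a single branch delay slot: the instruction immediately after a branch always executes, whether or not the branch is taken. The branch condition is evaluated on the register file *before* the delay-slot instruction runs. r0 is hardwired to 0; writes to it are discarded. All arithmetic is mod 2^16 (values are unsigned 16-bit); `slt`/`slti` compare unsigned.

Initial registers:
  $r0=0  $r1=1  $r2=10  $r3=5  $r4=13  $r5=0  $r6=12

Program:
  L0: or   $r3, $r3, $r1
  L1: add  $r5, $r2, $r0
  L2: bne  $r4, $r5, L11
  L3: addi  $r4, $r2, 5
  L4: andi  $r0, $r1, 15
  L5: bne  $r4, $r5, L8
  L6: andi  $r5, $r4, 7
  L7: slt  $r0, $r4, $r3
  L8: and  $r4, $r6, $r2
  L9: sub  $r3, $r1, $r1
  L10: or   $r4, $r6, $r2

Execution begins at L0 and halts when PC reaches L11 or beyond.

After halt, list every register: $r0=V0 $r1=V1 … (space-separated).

$r0=0 $r1=1 $r2=10 $r3=5 $r4=15 $r5=10 $r6=12

  step pc=0: or   $r3, $r3, $r1  regs=(0,1,10,5,13,0,12)
  step pc=1: add  $r5, $r2, $r0  regs=(0,1,10,5,13,10,12)
  step pc=2: bne  $r4, $r5, L11  cond=T  regs=(0,1,10,5,13,10,12)
  step pc=3: addi  $r4, $r2, 5  regs=(0,1,10,5,15,10,12)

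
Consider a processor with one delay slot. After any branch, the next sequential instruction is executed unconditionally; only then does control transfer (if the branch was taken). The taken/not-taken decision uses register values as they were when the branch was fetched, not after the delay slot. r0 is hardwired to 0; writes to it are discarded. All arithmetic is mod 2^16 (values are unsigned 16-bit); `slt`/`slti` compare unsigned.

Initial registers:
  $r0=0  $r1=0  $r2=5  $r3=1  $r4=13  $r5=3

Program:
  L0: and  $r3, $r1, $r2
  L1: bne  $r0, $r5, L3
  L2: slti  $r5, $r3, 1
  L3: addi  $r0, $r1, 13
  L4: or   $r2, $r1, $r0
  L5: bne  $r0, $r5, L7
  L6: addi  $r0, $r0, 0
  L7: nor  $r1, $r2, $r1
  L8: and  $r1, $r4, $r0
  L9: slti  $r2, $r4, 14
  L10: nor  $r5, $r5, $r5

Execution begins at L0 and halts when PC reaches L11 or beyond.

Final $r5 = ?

65534

  step pc=0: and  $r3, $r1, $r2  regs=(0,0,5,0,13,3)
  step pc=1: bne  $r0, $r5, L3  cond=T  regs=(0,0,5,0,13,3)
  step pc=2: slti  $r5, $r3, 1  regs=(0,0,5,0,13,1)
  step pc=3: addi  $r0, $r1, 13  regs=(0,0,5,0,13,1)
  step pc=4: or   $r2, $r1, $r0  regs=(0,0,0,0,13,1)
  step pc=5: bne  $r0, $r5, L7  cond=T  regs=(0,0,0,0,13,1)
  step pc=6: addi  $r0, $r0, 0  regs=(0,0,0,0,13,1)
  step pc=7: nor  $r1, $r2, $r1  regs=(0,65535,0,0,13,1)
  step pc=8: and  $r1, $r4, $r0  regs=(0,0,0,0,13,1)
  step pc=9: slti  $r2, $r4, 14  regs=(0,0,1,0,13,1)
  step pc=10: nor  $r5, $r5, $r5  regs=(0,0,1,0,13,65534)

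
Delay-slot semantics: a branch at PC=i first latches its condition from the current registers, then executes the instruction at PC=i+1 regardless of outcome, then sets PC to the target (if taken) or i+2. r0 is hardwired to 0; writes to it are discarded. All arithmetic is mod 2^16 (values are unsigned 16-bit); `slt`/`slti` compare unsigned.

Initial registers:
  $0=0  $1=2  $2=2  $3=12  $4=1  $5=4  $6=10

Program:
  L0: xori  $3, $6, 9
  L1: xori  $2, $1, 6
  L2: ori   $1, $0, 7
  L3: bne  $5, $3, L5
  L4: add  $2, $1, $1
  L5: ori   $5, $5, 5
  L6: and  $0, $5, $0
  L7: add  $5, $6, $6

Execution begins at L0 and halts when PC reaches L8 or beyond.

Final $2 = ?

14

  step pc=0: xori  $3, $6, 9  regs=(0,2,2,3,1,4,10)
  step pc=1: xori  $2, $1, 6  regs=(0,2,4,3,1,4,10)
  step pc=2: ori   $1, $0, 7  regs=(0,7,4,3,1,4,10)
  step pc=3: bne  $5, $3, L5  cond=T  regs=(0,7,4,3,1,4,10)
  step pc=4: add  $2, $1, $1  regs=(0,7,14,3,1,4,10)
  step pc=5: ori   $5, $5, 5  regs=(0,7,14,3,1,5,10)
  step pc=6: and  $0, $5, $0  regs=(0,7,14,3,1,5,10)
  step pc=7: add  $5, $6, $6  regs=(0,7,14,3,1,20,10)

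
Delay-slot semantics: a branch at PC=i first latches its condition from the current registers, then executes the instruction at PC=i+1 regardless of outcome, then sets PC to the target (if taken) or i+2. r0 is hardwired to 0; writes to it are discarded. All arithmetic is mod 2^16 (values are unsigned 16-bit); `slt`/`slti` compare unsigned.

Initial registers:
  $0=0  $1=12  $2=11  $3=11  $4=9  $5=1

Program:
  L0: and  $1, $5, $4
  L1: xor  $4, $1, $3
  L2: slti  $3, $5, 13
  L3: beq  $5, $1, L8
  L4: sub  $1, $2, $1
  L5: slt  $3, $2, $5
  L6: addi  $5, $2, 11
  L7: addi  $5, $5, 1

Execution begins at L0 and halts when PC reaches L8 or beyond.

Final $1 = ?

10

PC=0  and  $1, $5, $4        | $0=0 $1=1 $2=11 $3=11 $4=9 $5=1
PC=1  xor  $4, $1, $3        | $0=0 $1=1 $2=11 $3=11 $4=10 $5=1
PC=2  slti  $3, $5, 13       | $0=0 $1=1 $2=11 $3=1 $4=10 $5=1
PC=3  beq  $5, $1, L8        | $0=0 $1=1 $2=11 $3=1 $4=10 $5=1  [TAKEN]
PC=4  sub  $1, $2, $1        | $0=0 $1=10 $2=11 $3=1 $4=10 $5=1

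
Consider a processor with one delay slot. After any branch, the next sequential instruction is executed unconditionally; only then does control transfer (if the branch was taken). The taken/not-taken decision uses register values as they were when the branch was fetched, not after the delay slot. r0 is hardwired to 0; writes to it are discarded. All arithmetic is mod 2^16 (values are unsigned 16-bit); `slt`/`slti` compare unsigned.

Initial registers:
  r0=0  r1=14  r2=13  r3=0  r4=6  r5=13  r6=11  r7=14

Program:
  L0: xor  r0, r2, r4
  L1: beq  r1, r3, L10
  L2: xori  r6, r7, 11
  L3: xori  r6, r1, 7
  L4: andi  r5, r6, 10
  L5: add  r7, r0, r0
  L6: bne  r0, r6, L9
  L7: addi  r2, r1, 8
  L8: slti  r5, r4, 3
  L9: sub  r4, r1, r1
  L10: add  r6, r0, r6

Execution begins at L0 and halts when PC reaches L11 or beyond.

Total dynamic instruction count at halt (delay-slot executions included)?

10

[0] xor  r0, r2, r4  →  {r0:0, r1:14, r2:13, r3:0, r4:6, r5:13, r6:11, r7:14}
[1] beq  r1, r3, L10  →  {r0:0, r1:14, r2:13, r3:0, r4:6, r5:13, r6:11, r7:14}  ⟨branch fallthrough⟩
[2] xori  r6, r7, 11  →  {r0:0, r1:14, r2:13, r3:0, r4:6, r5:13, r6:5, r7:14}
[3] xori  r6, r1, 7  →  {r0:0, r1:14, r2:13, r3:0, r4:6, r5:13, r6:9, r7:14}
[4] andi  r5, r6, 10  →  {r0:0, r1:14, r2:13, r3:0, r4:6, r5:8, r6:9, r7:14}
[5] add  r7, r0, r0  →  {r0:0, r1:14, r2:13, r3:0, r4:6, r5:8, r6:9, r7:0}
[6] bne  r0, r6, L9  →  {r0:0, r1:14, r2:13, r3:0, r4:6, r5:8, r6:9, r7:0}  ⟨branch taken⟩
[7] addi  r2, r1, 8  →  {r0:0, r1:14, r2:22, r3:0, r4:6, r5:8, r6:9, r7:0}
[9] sub  r4, r1, r1  →  {r0:0, r1:14, r2:22, r3:0, r4:0, r5:8, r6:9, r7:0}
[10] add  r6, r0, r6  →  {r0:0, r1:14, r2:22, r3:0, r4:0, r5:8, r6:9, r7:0}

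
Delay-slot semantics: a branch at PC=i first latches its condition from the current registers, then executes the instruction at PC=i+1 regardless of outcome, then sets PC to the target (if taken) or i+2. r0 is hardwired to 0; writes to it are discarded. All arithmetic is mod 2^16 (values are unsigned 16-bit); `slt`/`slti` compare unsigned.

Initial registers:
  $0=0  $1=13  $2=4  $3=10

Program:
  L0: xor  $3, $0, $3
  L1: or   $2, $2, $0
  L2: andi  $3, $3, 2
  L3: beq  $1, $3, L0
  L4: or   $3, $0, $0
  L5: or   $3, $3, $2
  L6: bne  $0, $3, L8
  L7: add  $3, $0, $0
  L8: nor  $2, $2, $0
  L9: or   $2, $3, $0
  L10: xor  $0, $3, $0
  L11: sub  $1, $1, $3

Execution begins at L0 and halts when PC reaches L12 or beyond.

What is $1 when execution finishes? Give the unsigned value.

13

PC=0  xor  $3, $0, $3        | $0=0 $1=13 $2=4 $3=10
PC=1  or   $2, $2, $0        | $0=0 $1=13 $2=4 $3=10
PC=2  andi  $3, $3, 2        | $0=0 $1=13 $2=4 $3=2
PC=3  beq  $1, $3, L0        | $0=0 $1=13 $2=4 $3=2  [not taken]
PC=4  or   $3, $0, $0        | $0=0 $1=13 $2=4 $3=0
PC=5  or   $3, $3, $2        | $0=0 $1=13 $2=4 $3=4
PC=6  bne  $0, $3, L8        | $0=0 $1=13 $2=4 $3=4  [TAKEN]
PC=7  add  $3, $0, $0        | $0=0 $1=13 $2=4 $3=0
PC=8  nor  $2, $2, $0        | $0=0 $1=13 $2=65531 $3=0
PC=9  or   $2, $3, $0        | $0=0 $1=13 $2=0 $3=0
PC=10 xor  $0, $3, $0        | $0=0 $1=13 $2=0 $3=0
PC=11 sub  $1, $1, $3        | $0=0 $1=13 $2=0 $3=0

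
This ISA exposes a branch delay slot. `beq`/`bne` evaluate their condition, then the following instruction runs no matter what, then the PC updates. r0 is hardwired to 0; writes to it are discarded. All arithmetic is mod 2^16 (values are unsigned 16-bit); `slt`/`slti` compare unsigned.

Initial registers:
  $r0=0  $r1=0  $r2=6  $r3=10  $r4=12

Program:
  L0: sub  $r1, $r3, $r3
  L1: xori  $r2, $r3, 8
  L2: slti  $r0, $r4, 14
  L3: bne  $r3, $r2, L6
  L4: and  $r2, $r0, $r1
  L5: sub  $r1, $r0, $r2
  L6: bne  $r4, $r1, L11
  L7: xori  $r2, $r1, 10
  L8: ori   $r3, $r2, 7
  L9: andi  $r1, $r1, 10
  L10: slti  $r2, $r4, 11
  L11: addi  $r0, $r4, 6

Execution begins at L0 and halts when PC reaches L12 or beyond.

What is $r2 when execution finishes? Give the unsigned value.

PC=0  sub  $r1, $r3, $r3     | $r0=0 $r1=0 $r2=6 $r3=10 $r4=12
PC=1  xori  $r2, $r3, 8      | $r0=0 $r1=0 $r2=2 $r3=10 $r4=12
PC=2  slti  $r0, $r4, 14     | $r0=0 $r1=0 $r2=2 $r3=10 $r4=12
PC=3  bne  $r3, $r2, L6      | $r0=0 $r1=0 $r2=2 $r3=10 $r4=12  [TAKEN]
PC=4  and  $r2, $r0, $r1     | $r0=0 $r1=0 $r2=0 $r3=10 $r4=12
PC=6  bne  $r4, $r1, L11     | $r0=0 $r1=0 $r2=0 $r3=10 $r4=12  [TAKEN]
PC=7  xori  $r2, $r1, 10     | $r0=0 $r1=0 $r2=10 $r3=10 $r4=12
PC=11 addi  $r0, $r4, 6      | $r0=0 $r1=0 $r2=10 $r3=10 $r4=12

10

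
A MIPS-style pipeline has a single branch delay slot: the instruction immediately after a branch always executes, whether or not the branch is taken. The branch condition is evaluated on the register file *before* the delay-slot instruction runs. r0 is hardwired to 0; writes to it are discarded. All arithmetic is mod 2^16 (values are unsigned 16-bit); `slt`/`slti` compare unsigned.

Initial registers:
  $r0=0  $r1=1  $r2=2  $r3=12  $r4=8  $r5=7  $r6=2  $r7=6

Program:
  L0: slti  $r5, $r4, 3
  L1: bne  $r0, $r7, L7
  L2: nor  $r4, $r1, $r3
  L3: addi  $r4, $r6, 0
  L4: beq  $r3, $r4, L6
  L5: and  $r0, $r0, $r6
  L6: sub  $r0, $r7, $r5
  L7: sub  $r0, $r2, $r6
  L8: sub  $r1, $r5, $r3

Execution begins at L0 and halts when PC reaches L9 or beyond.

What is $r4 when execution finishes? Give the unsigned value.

[0] slti  $r5, $r4, 3  →  {$r0:0, $r1:1, $r2:2, $r3:12, $r4:8, $r5:0, $r6:2, $r7:6}
[1] bne  $r0, $r7, L7  →  {$r0:0, $r1:1, $r2:2, $r3:12, $r4:8, $r5:0, $r6:2, $r7:6}  ⟨branch taken⟩
[2] nor  $r4, $r1, $r3  →  {$r0:0, $r1:1, $r2:2, $r3:12, $r4:65522, $r5:0, $r6:2, $r7:6}
[7] sub  $r0, $r2, $r6  →  {$r0:0, $r1:1, $r2:2, $r3:12, $r4:65522, $r5:0, $r6:2, $r7:6}
[8] sub  $r1, $r5, $r3  →  {$r0:0, $r1:65524, $r2:2, $r3:12, $r4:65522, $r5:0, $r6:2, $r7:6}

65522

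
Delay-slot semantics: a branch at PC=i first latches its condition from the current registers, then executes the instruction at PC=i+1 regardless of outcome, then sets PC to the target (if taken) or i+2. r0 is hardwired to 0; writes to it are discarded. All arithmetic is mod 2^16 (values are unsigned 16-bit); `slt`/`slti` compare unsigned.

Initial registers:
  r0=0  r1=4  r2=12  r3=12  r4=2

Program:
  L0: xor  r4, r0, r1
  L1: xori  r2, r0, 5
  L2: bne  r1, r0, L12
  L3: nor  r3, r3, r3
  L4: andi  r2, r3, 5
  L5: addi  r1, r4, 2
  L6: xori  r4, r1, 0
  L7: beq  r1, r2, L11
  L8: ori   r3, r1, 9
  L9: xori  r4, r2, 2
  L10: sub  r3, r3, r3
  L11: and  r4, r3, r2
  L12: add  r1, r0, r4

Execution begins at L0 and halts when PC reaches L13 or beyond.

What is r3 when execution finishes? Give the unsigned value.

  step pc=0: xor  r4, r0, r1  regs=(0,4,12,12,4)
  step pc=1: xori  r2, r0, 5  regs=(0,4,5,12,4)
  step pc=2: bne  r1, r0, L12  cond=T  regs=(0,4,5,12,4)
  step pc=3: nor  r3, r3, r3  regs=(0,4,5,65523,4)
  step pc=12: add  r1, r0, r4  regs=(0,4,5,65523,4)

65523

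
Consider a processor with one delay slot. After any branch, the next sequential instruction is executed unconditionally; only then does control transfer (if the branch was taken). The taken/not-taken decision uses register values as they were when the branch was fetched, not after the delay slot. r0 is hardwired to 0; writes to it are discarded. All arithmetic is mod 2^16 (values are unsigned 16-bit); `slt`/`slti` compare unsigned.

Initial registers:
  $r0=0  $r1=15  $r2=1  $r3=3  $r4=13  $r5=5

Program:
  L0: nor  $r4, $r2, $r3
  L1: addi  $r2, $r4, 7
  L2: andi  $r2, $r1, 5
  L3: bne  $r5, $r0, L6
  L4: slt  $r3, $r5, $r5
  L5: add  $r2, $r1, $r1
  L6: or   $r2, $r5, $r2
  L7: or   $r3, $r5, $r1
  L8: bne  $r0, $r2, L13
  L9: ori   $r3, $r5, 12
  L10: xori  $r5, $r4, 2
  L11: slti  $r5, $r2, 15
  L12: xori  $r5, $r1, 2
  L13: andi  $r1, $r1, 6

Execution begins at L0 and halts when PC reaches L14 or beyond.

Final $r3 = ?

[0] nor  $r4, $r2, $r3  →  {$r0:0, $r1:15, $r2:1, $r3:3, $r4:65532, $r5:5}
[1] addi  $r2, $r4, 7  →  {$r0:0, $r1:15, $r2:3, $r3:3, $r4:65532, $r5:5}
[2] andi  $r2, $r1, 5  →  {$r0:0, $r1:15, $r2:5, $r3:3, $r4:65532, $r5:5}
[3] bne  $r5, $r0, L6  →  {$r0:0, $r1:15, $r2:5, $r3:3, $r4:65532, $r5:5}  ⟨branch taken⟩
[4] slt  $r3, $r5, $r5  →  {$r0:0, $r1:15, $r2:5, $r3:0, $r4:65532, $r5:5}
[6] or   $r2, $r5, $r2  →  {$r0:0, $r1:15, $r2:5, $r3:0, $r4:65532, $r5:5}
[7] or   $r3, $r5, $r1  →  {$r0:0, $r1:15, $r2:5, $r3:15, $r4:65532, $r5:5}
[8] bne  $r0, $r2, L13  →  {$r0:0, $r1:15, $r2:5, $r3:15, $r4:65532, $r5:5}  ⟨branch taken⟩
[9] ori   $r3, $r5, 12  →  {$r0:0, $r1:15, $r2:5, $r3:13, $r4:65532, $r5:5}
[13] andi  $r1, $r1, 6  →  {$r0:0, $r1:6, $r2:5, $r3:13, $r4:65532, $r5:5}

13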